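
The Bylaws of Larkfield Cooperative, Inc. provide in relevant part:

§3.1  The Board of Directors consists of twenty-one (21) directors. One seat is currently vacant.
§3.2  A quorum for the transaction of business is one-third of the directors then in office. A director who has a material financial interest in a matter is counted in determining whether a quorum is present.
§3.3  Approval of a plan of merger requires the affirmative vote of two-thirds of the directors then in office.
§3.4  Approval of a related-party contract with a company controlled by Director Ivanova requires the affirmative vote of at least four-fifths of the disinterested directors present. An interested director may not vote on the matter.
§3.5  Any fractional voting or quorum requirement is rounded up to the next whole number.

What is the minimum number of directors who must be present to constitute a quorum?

7

1/3 of 20 = 6.67, rounded up to 7.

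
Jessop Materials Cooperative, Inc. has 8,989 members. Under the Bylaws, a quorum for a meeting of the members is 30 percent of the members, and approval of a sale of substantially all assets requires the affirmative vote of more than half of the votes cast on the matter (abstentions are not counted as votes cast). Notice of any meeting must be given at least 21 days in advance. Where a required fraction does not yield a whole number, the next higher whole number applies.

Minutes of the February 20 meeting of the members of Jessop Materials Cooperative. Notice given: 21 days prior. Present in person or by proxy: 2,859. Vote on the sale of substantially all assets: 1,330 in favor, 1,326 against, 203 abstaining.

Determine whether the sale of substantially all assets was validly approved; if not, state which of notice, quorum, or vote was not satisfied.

Notice: 21 days given; 21 required. Satisfied.
Quorum: 30% of 8,989 = 2,696.70, rounded up to 2,697; 2,859 present. Satisfied.
Vote: requires a majority of the votes cast (2,859 − 203 abstaining = 2,656); a majority of 2656 is 1329, so 1,329 needed; 1,330 in favor. Satisfied.

Valid — all requirements satisfied.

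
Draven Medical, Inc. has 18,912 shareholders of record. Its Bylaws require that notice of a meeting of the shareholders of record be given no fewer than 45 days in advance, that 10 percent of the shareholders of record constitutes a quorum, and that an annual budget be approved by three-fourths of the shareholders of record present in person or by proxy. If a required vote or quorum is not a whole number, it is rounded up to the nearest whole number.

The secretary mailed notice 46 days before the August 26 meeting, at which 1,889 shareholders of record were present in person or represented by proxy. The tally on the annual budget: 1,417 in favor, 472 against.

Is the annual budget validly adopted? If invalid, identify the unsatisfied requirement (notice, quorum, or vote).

Notice: 46 days given; 45 required. Satisfied.
Quorum: 10% of 18,912 = 1,891.20, rounded up to 1,892; 1,889 present. Not satisfied.
Vote: requires three-fourths of those present (1,889); 3/4 of 1889 = 1416.75, rounded up to 1417, so 1,417 needed; 1,417 in favor. Satisfied.

Invalid — quorum requirement not satisfied.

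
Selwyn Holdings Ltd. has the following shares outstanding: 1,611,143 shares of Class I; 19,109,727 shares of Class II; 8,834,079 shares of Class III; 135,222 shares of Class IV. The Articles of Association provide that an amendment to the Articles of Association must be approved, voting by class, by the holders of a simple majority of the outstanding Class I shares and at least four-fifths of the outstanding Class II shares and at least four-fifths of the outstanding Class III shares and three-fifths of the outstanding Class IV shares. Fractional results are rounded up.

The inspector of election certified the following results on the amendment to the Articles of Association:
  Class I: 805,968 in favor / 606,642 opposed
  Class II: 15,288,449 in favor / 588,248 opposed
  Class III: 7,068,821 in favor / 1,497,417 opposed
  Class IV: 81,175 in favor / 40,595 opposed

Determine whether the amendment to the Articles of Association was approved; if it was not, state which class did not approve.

Approved — every class gave the required vote.

Class I: a majority of 1611143 is 805572; 805,572 required, 805,968 in favor — approved.
Class II: 4/5 of 19109727 = 15287781.60, rounded up to 15287782; 15,287,782 required, 15,288,449 in favor — approved.
Class III: 4/5 of 8834079 = 7067263.20, rounded up to 7067264; 7,067,264 required, 7,068,821 in favor — approved.
Class IV: 3/5 of 135222 = 81133.20, rounded up to 81134; 81,134 required, 81,175 in favor — approved.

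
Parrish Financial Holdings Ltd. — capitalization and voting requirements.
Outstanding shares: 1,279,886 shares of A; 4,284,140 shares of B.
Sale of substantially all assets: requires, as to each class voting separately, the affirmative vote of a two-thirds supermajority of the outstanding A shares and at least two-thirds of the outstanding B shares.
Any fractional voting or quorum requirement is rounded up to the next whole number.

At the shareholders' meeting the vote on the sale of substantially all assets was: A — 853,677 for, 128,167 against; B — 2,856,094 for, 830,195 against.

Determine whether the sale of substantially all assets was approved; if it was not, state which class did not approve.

A: 2/3 of 1279886 = 853257.33, rounded up to 853258; 853,258 required, 853,677 in favor — approved.
B: 2/3 of 4284140 = 2856093.33, rounded up to 2856094; 2,856,094 required, 2,856,094 in favor — approved.

Approved — every class gave the required vote.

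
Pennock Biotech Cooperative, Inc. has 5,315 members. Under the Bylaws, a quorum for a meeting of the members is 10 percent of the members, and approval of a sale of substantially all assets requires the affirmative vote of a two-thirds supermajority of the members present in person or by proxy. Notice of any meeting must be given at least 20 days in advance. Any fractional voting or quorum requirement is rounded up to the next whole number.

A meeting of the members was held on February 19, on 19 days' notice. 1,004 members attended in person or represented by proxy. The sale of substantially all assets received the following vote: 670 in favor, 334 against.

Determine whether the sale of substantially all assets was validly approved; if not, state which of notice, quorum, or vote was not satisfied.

Notice: 19 days given; 20 required. Not satisfied.
Quorum: 10% of 5,315 = 531.50, rounded up to 532; 1,004 present. Satisfied.
Vote: requires two-thirds of those present (1,004); 2/3 of 1004 = 669.33, rounded up to 670, so 670 needed; 670 in favor. Satisfied.

Invalid — notice requirement not satisfied.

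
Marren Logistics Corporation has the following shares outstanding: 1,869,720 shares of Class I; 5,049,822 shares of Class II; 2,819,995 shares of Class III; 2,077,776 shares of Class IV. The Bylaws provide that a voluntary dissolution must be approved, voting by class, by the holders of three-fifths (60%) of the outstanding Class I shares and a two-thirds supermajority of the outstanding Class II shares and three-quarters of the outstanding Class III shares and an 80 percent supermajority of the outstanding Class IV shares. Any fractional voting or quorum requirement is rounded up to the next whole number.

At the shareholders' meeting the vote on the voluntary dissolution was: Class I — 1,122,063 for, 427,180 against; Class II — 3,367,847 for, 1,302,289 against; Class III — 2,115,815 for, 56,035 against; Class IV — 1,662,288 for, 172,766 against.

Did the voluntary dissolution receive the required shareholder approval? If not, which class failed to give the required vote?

Approved — every class gave the required vote.

Class I: 3/5 of 1869720 = 1121832; 1,121,832 required, 1,122,063 in favor — approved.
Class II: 2/3 of 5049822 = 3366548; 3,366,548 required, 3,367,847 in favor — approved.
Class III: 3/4 of 2819995 = 2114996.25, rounded up to 2114997; 2,114,997 required, 2,115,815 in favor — approved.
Class IV: 4/5 of 2077776 = 1662220.80, rounded up to 1662221; 1,662,221 required, 1,662,288 in favor — approved.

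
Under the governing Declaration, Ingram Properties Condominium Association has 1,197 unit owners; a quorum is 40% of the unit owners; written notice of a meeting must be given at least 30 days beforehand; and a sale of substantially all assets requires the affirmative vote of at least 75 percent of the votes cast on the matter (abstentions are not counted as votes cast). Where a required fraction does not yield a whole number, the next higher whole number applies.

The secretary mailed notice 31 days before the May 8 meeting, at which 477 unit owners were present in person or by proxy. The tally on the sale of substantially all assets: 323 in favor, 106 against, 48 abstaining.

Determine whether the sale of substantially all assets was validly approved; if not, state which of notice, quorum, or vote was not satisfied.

Notice: 31 days given; 30 required. Satisfied.
Quorum: 40% of 1,197 = 478.80, rounded up to 479; 477 present. Not satisfied.
Vote: requires three-fourths of the votes cast (477 − 48 abstaining = 429); 3/4 of 429 = 321.75, rounded up to 322, so 322 needed; 323 in favor. Satisfied.

Invalid — quorum requirement not satisfied.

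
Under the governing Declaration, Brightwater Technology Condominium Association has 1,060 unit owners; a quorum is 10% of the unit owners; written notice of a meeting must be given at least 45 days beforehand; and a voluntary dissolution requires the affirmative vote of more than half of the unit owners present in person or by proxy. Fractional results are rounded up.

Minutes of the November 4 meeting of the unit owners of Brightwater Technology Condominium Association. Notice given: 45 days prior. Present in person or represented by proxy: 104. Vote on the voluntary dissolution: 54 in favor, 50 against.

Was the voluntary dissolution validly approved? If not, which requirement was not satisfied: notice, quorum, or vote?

Invalid — quorum requirement not satisfied.

Notice: 45 days given; 45 required. Satisfied.
Quorum: 10% of 1,060 = 106; 104 present. Not satisfied.
Vote: requires a majority of those present (104); a majority of 104 is 53, so 53 needed; 54 in favor. Satisfied.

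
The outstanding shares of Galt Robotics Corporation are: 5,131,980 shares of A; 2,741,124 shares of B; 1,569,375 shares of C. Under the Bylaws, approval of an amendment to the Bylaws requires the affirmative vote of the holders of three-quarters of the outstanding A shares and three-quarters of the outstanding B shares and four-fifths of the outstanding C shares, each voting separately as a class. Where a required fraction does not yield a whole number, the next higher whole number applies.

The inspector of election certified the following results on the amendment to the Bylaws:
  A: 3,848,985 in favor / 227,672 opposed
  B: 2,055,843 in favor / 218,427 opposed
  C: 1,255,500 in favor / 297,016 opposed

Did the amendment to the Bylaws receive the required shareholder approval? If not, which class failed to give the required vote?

A: 3/4 of 5131980 = 3848985; 3,848,985 required, 3,848,985 in favor — approved.
B: 3/4 of 2741124 = 2055843; 2,055,843 required, 2,055,843 in favor — approved.
C: 4/5 of 1569375 = 1255500; 1,255,500 required, 1,255,500 in favor — approved.

Approved — every class gave the required vote.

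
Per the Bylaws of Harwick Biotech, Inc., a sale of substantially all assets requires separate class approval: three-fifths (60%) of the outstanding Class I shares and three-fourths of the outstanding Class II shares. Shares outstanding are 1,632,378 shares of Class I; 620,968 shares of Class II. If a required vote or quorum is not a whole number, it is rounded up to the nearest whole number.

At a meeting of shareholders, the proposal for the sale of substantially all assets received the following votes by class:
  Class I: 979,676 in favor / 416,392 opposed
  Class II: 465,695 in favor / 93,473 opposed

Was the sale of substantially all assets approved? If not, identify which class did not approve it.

Not approved — the Class II shares did not give the required vote.

Class I: 3/5 of 1632378 = 979426.80, rounded up to 979427; 979,427 required, 979,676 in favor — approved.
Class II: 3/4 of 620968 = 465726; 465,726 required, 465,695 in favor — not approved.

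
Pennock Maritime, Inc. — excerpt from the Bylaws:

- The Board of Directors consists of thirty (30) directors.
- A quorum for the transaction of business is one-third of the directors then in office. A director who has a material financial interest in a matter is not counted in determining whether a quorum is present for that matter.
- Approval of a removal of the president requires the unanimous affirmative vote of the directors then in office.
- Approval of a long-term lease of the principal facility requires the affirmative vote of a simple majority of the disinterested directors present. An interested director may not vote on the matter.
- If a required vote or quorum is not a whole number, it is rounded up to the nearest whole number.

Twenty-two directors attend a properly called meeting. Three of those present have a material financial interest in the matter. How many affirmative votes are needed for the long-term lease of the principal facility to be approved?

The long-term lease of the principal facility requires a majority of the disinterested directors present (22 − 3 = 19).
A majority of 19 is 10.

10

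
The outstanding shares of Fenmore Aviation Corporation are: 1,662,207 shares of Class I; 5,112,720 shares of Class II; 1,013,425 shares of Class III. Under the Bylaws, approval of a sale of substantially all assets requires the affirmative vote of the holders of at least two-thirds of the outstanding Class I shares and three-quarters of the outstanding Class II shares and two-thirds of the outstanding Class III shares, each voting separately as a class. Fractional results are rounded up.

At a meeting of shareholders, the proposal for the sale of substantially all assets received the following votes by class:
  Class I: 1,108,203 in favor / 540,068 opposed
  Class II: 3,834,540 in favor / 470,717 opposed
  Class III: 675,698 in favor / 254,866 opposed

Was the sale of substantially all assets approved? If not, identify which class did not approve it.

Class I: 2/3 of 1662207 = 1108138; 1,108,138 required, 1,108,203 in favor — approved.
Class II: 3/4 of 5112720 = 3834540; 3,834,540 required, 3,834,540 in favor — approved.
Class III: 2/3 of 1013425 = 675616.67, rounded up to 675617; 675,617 required, 675,698 in favor — approved.

Approved — every class gave the required vote.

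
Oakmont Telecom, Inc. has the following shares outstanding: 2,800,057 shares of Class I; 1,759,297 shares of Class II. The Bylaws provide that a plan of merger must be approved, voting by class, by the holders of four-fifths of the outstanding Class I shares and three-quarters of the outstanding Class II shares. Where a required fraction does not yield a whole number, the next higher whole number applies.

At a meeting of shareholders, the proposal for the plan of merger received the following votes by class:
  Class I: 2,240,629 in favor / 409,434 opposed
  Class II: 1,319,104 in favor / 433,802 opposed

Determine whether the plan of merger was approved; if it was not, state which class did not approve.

Not approved — the Class II shares did not give the required vote.

Class I: 4/5 of 2800057 = 2240045.60, rounded up to 2240046; 2,240,046 required, 2,240,629 in favor — approved.
Class II: 3/4 of 1759297 = 1319472.75, rounded up to 1319473; 1,319,473 required, 1,319,104 in favor — not approved.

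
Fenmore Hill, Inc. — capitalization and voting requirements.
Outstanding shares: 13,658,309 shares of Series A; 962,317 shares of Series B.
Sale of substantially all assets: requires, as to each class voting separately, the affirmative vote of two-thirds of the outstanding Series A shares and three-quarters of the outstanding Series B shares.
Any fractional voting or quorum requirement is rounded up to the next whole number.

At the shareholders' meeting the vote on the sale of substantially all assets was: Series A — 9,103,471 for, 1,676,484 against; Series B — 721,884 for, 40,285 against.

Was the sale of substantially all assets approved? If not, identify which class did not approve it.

Not approved — the Series A shares did not give the required vote.

Series A: 2/3 of 13658309 = 9105539.33, rounded up to 9105540; 9,105,540 required, 9,103,471 in favor — not approved.
Series B: 3/4 of 962317 = 721737.75, rounded up to 721738; 721,738 required, 721,884 in favor — approved.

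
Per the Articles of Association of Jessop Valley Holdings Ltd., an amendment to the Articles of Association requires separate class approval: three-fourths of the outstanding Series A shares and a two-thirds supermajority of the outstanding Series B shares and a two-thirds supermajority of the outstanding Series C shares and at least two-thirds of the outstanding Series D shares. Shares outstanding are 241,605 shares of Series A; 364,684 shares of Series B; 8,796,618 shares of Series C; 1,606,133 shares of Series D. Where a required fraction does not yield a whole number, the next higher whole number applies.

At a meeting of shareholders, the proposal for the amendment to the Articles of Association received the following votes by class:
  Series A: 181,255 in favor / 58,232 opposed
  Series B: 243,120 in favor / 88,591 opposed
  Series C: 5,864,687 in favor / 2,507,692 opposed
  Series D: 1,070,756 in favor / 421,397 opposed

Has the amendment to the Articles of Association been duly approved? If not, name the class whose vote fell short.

Not approved — the Series B shares did not give the required vote.

Series A: 3/4 of 241605 = 181203.75, rounded up to 181204; 181,204 required, 181,255 in favor — approved.
Series B: 2/3 of 364684 = 243122.67, rounded up to 243123; 243,123 required, 243,120 in favor — not approved.
Series C: 2/3 of 8796618 = 5864412; 5,864,412 required, 5,864,687 in favor — approved.
Series D: 2/3 of 1606133 = 1070755.33, rounded up to 1070756; 1,070,756 required, 1,070,756 in favor — approved.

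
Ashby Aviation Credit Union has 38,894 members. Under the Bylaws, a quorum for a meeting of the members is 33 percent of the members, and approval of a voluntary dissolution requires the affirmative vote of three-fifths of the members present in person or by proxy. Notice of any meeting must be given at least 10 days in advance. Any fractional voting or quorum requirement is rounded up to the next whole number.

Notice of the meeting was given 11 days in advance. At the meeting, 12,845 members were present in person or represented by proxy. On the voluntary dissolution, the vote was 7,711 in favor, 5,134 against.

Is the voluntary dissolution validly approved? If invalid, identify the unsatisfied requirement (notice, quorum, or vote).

Valid — all requirements satisfied.

Notice: 11 days given; 10 required. Satisfied.
Quorum: 33% of 38,894 = 12,835.02, rounded up to 12,836; 12,845 present. Satisfied.
Vote: requires three-fifths of those present (12,845); 3/5 of 12845 = 7707, so 7,707 needed; 7,711 in favor. Satisfied.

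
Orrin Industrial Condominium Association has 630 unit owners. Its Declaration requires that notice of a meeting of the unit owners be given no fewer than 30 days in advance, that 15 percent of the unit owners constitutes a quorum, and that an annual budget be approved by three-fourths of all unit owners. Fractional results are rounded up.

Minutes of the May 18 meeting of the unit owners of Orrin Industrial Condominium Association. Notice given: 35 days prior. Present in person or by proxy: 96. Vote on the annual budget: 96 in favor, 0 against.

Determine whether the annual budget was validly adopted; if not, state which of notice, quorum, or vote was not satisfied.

Invalid — vote requirement not satisfied.

Notice: 35 days given; 30 required. Satisfied.
Quorum: 15% of 630 = 94.50, rounded up to 95; 96 present. Satisfied.
Vote: requires three-fourths of all unit owners (630); 3/4 of 630 = 472.50, rounded up to 473, so 473 needed; 96 in favor. Not satisfied.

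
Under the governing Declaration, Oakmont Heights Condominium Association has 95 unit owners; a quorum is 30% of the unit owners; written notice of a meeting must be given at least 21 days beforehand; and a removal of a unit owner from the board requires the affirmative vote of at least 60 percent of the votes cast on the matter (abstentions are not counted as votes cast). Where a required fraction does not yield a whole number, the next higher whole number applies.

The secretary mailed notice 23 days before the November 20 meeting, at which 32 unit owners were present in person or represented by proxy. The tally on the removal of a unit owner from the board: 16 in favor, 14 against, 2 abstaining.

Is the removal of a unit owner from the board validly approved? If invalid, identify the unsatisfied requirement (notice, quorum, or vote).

Invalid — vote requirement not satisfied.

Notice: 23 days given; 21 required. Satisfied.
Quorum: 30% of 95 = 28.50, rounded up to 29; 32 present. Satisfied.
Vote: requires three-fifths of the votes cast (32 − 2 abstaining = 30); 3/5 of 30 = 18, so 18 needed; 16 in favor. Not satisfied.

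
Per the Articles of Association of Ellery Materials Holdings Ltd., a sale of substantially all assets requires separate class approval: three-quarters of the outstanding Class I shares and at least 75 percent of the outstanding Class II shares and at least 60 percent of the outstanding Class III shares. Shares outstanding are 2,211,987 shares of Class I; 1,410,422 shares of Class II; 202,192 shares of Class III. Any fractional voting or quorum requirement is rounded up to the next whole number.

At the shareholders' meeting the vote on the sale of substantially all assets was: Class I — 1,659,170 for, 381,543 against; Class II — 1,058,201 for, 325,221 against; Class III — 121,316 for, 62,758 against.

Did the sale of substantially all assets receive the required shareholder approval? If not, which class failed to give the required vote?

Approved — every class gave the required vote.

Class I: 3/4 of 2211987 = 1658990.25, rounded up to 1658991; 1,658,991 required, 1,659,170 in favor — approved.
Class II: 3/4 of 1410422 = 1057816.50, rounded up to 1057817; 1,057,817 required, 1,058,201 in favor — approved.
Class III: 3/5 of 202192 = 121315.20, rounded up to 121316; 121,316 required, 121,316 in favor — approved.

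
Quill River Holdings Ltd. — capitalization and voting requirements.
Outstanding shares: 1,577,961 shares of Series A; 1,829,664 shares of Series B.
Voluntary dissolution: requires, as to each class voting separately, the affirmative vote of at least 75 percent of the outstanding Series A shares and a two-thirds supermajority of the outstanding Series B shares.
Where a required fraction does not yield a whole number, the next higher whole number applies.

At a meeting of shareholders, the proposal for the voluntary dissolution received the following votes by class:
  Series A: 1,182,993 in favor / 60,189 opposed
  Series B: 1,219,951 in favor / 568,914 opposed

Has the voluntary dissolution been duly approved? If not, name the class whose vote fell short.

Not approved — the Series A shares did not give the required vote.

Series A: 3/4 of 1577961 = 1183470.75, rounded up to 1183471; 1,183,471 required, 1,182,993 in favor — not approved.
Series B: 2/3 of 1829664 = 1219776; 1,219,776 required, 1,219,951 in favor — approved.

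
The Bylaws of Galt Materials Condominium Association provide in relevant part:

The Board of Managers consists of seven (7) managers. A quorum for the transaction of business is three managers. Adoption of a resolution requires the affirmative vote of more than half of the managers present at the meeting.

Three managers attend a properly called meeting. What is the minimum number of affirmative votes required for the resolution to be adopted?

2

The resolution requires a majority of the managers present (3).
A majority of 3 is 2.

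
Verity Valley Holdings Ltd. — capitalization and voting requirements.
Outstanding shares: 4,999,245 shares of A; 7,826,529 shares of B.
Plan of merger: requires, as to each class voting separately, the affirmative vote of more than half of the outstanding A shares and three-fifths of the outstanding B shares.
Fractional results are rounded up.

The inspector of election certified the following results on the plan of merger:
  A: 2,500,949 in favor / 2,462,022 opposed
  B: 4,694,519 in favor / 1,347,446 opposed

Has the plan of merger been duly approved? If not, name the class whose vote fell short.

A: a majority of 4999245 is 2499623; 2,499,623 required, 2,500,949 in favor — approved.
B: 3/5 of 7826529 = 4695917.40, rounded up to 4695918; 4,695,918 required, 4,694,519 in favor — not approved.

Not approved — the B shares did not give the required vote.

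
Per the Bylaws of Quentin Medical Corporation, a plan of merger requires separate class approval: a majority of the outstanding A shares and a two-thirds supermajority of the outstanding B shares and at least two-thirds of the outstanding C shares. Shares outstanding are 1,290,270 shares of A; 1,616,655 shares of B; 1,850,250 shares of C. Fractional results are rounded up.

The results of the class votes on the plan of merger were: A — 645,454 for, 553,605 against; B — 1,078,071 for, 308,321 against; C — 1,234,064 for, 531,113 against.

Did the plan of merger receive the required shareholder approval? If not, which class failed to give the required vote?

Approved — every class gave the required vote.

A: a majority of 1290270 is 645136; 645,136 required, 645,454 in favor — approved.
B: 2/3 of 1616655 = 1077770; 1,077,770 required, 1,078,071 in favor — approved.
C: 2/3 of 1850250 = 1233500; 1,233,500 required, 1,234,064 in favor — approved.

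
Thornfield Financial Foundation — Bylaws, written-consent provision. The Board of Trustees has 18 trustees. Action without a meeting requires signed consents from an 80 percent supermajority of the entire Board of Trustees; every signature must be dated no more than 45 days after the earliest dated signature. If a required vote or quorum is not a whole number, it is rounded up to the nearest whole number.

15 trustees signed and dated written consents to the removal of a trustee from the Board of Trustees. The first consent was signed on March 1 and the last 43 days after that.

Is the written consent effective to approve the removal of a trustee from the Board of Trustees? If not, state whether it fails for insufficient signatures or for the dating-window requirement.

Effective — both the signature and dating-window requirements are satisfied.

Signatures required: an 80 percent supermajority of 18 — 4/5 of 18 = 14.40, rounded up to 15, so 15 needed; 15 signed. Sufficient.
Dating window: the latest signature is 43 days after the earliest; the limit is 45 days. Within the window.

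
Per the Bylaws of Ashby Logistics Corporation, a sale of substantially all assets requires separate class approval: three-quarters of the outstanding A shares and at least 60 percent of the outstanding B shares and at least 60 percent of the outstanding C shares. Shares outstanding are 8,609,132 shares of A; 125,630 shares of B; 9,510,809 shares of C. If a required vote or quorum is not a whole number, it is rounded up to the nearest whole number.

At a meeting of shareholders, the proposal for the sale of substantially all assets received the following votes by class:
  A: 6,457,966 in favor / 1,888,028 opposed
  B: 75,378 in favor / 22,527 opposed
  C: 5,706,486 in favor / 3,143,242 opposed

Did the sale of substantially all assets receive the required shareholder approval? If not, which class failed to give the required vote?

Approved — every class gave the required vote.

A: 3/4 of 8609132 = 6456849; 6,456,849 required, 6,457,966 in favor — approved.
B: 3/5 of 125630 = 75378; 75,378 required, 75,378 in favor — approved.
C: 3/5 of 9510809 = 5706485.40, rounded up to 5706486; 5,706,486 required, 5,706,486 in favor — approved.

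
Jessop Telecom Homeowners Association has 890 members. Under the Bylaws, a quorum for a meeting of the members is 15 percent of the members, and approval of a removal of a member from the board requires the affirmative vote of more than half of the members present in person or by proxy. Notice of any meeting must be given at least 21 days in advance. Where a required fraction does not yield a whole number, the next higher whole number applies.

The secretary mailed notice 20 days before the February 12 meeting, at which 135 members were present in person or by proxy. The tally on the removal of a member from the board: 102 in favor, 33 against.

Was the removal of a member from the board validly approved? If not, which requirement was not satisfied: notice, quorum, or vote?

Notice: 20 days given; 21 required. Not satisfied.
Quorum: 15% of 890 = 133.50, rounded up to 134; 135 present. Satisfied.
Vote: requires a majority of those present (135); a majority of 135 is 68, so 68 needed; 102 in favor. Satisfied.

Invalid — notice requirement not satisfied.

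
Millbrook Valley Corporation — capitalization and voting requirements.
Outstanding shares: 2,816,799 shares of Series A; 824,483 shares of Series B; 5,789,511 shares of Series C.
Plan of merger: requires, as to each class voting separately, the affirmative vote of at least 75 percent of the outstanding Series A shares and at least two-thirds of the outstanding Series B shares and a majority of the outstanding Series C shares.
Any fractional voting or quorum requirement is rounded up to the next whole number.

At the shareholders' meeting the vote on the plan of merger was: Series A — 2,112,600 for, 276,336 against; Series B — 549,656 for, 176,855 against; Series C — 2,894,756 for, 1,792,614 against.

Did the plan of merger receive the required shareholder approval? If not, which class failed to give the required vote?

Series A: 3/4 of 2816799 = 2112599.25, rounded up to 2112600; 2,112,600 required, 2,112,600 in favor — approved.
Series B: 2/3 of 824483 = 549655.33, rounded up to 549656; 549,656 required, 549,656 in favor — approved.
Series C: a majority of 5789511 is 2894756; 2,894,756 required, 2,894,756 in favor — approved.

Approved — every class gave the required vote.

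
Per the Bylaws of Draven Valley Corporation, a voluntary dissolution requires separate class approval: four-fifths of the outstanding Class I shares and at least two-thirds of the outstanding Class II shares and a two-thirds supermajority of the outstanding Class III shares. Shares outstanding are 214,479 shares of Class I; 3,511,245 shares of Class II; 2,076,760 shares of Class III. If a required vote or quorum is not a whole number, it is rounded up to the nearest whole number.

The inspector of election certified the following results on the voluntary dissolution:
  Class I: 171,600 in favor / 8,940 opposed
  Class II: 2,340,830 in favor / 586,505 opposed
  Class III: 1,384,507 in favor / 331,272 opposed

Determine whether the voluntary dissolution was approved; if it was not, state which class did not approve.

Class I: 4/5 of 214479 = 171583.20, rounded up to 171584; 171,584 required, 171,600 in favor — approved.
Class II: 2/3 of 3511245 = 2340830; 2,340,830 required, 2,340,830 in favor — approved.
Class III: 2/3 of 2076760 = 1384506.67, rounded up to 1384507; 1,384,507 required, 1,384,507 in favor — approved.

Approved — every class gave the required vote.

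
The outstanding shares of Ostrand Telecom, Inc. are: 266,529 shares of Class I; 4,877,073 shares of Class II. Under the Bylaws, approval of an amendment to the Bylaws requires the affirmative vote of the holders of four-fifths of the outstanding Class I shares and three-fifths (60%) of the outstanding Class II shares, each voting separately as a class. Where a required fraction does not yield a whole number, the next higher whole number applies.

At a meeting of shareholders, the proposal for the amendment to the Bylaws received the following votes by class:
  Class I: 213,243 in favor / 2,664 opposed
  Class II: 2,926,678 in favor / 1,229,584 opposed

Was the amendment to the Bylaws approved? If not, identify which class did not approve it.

Approved — every class gave the required vote.

Class I: 4/5 of 266529 = 213223.20, rounded up to 213224; 213,224 required, 213,243 in favor — approved.
Class II: 3/5 of 4877073 = 2926243.80, rounded up to 2926244; 2,926,244 required, 2,926,678 in favor — approved.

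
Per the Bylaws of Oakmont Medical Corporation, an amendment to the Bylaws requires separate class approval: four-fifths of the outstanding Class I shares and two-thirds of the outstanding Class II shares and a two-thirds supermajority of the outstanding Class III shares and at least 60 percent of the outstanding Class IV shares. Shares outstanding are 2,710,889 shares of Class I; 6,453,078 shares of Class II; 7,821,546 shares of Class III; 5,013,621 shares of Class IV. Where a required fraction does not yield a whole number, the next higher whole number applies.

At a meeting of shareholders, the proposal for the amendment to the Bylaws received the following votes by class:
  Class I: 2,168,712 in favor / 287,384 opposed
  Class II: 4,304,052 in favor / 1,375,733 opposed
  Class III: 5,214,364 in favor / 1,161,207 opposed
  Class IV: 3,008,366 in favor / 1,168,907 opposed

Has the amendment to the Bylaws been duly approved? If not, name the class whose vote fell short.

Approved — every class gave the required vote.

Class I: 4/5 of 2710889 = 2168711.20, rounded up to 2168712; 2,168,712 required, 2,168,712 in favor — approved.
Class II: 2/3 of 6453078 = 4302052; 4,302,052 required, 4,304,052 in favor — approved.
Class III: 2/3 of 7821546 = 5214364; 5,214,364 required, 5,214,364 in favor — approved.
Class IV: 3/5 of 5013621 = 3008172.60, rounded up to 3008173; 3,008,173 required, 3,008,366 in favor — approved.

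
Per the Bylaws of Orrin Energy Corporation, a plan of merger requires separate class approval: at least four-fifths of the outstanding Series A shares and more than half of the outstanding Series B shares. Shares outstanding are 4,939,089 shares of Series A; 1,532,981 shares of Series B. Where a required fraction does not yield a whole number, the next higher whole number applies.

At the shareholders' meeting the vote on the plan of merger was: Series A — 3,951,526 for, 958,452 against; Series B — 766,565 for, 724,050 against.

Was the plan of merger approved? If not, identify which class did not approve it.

Approved — every class gave the required vote.

Series A: 4/5 of 4939089 = 3951271.20, rounded up to 3951272; 3,951,272 required, 3,951,526 in favor — approved.
Series B: a majority of 1532981 is 766491; 766,491 required, 766,565 in favor — approved.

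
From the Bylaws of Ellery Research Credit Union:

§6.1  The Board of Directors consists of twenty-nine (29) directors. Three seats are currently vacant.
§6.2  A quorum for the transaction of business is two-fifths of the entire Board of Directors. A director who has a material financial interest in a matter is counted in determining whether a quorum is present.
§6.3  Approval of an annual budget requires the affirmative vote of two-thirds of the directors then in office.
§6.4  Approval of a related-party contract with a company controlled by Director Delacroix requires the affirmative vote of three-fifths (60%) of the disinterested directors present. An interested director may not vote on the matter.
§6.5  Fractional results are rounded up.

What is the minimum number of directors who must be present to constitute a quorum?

12

2/5 of 29 = 11.60, rounded up to 12.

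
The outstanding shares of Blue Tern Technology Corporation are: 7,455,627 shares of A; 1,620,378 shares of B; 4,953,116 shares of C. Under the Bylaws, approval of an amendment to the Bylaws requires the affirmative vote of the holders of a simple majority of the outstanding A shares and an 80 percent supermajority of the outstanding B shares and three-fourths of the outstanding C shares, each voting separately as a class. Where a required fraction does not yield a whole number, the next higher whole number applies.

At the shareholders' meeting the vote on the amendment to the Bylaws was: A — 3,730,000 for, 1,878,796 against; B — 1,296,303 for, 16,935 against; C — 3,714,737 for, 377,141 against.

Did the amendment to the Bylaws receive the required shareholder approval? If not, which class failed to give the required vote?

Not approved — the C shares did not give the required vote.

A: a majority of 7455627 is 3727814; 3,727,814 required, 3,730,000 in favor — approved.
B: 4/5 of 1620378 = 1296302.40, rounded up to 1296303; 1,296,303 required, 1,296,303 in favor — approved.
C: 3/4 of 4953116 = 3714837; 3,714,837 required, 3,714,737 in favor — not approved.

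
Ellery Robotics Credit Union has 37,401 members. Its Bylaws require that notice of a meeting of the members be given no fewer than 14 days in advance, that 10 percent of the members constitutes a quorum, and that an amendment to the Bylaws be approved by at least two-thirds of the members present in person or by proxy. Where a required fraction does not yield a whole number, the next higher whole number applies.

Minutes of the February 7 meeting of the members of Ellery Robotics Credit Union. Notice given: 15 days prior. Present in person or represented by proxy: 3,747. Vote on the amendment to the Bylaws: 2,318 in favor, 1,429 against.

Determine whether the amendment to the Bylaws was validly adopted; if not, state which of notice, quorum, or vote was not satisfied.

Invalid — vote requirement not satisfied.

Notice: 15 days given; 14 required. Satisfied.
Quorum: 10% of 37,401 = 3,740.10, rounded up to 3,741; 3,747 present. Satisfied.
Vote: requires two-thirds of those present (3,747); 2/3 of 3747 = 2498, so 2,498 needed; 2,318 in favor. Not satisfied.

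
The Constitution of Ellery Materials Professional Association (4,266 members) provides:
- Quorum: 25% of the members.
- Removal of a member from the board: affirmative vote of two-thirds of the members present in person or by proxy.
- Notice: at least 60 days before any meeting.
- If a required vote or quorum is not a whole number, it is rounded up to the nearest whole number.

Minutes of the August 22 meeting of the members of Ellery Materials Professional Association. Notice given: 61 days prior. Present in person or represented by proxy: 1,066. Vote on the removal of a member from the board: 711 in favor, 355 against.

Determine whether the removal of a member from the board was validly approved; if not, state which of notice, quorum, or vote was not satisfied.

Invalid — quorum requirement not satisfied.

Notice: 61 days given; 60 required. Satisfied.
Quorum: 25% of 4,266 = 1,066.50, rounded up to 1,067; 1,066 present. Not satisfied.
Vote: requires two-thirds of those present (1,066); 2/3 of 1066 = 710.67, rounded up to 711, so 711 needed; 711 in favor. Satisfied.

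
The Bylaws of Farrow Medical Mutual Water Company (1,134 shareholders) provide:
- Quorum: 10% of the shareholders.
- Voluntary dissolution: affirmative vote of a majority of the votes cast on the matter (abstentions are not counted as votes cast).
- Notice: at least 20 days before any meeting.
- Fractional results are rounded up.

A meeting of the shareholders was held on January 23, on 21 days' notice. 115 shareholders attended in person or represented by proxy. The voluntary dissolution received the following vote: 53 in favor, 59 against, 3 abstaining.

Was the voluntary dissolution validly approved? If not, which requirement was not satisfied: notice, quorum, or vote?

Notice: 21 days given; 20 required. Satisfied.
Quorum: 10% of 1,134 = 113.40, rounded up to 114; 115 present. Satisfied.
Vote: requires a majority of the votes cast (115 − 3 abstaining = 112); a majority of 112 is 57, so 57 needed; 53 in favor. Not satisfied.

Invalid — vote requirement not satisfied.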